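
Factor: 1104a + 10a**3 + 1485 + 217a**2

(2a + 9)(5a + 11)(a + 15)

Among the possible rational roots, a = −15 is a root, so (a + 15) divides it; the quotient is 10a**2 + 67a + 99.
The remaining quadratic factors as (5a + 11)(2a + 9).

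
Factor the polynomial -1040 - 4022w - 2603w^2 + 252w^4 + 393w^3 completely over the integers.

(3w + 1)(3w + 10)(4w - 13)(7w + 8)

By the rational root theorem, w = 13/4 is a root, giving the factor (4w - 13) and quotient 63w^3 + 303w^2 + 334w + 80.
Next, w = -10/3 is a root, giving the factor (3w + 10) and quotient 21w^2 + 31w + 8.
The remaining quadratic factors as (3w + 1)(7w + 8).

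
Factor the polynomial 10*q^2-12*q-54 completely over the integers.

Pull out the common factor 2, then factor the remaining trinomial.

2*(5*q+9)*(q-3)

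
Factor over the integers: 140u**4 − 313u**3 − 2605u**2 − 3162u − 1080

(4u + 9)(5u + 4)(7u + 5)(u − 6)

By the rational root theorem, u = −4/5 is a root, so (5u + 4) is a factor; dividing leaves 28u**3 − 85u**2 − 453u − 270.
Then u = −5/7 is a root, so (7u + 5) is a factor; dividing leaves 4u**2 − 15u − 54.
The remaining quadratic factors as (4u + 9)(u − 6).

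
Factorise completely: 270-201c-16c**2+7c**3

(7c-9)(c+5)(c-6)

Testing divisors of the constant over divisors of the leading coefficient, c = 9/7 is a root, so (7c-9) divides it; the quotient is c**2-c-30.
The remaining quadratic factors as (c-6)(c+5).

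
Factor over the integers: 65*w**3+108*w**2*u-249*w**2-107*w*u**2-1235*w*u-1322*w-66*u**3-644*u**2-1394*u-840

(w-u-7)*(5*w+11*u+12)*(13*w+6*u+10)

Group: 13*w*(5*w**2+6*w*u-23*w-11*u**2-89*u-84) + (6*u+10)*(5*w**2+6*w*u-23*w-11*u**2-89*u-84); both groups contain (5*w**2+6*w*u-23*w-11*u**2-89*u-84), so (13*w+6*u+10) is a factor with cofactor 5*w**2+6*w*u-23*w-11*u**2-89*u-84.
The cofactor groups again: 5*w**2+6*w*u-23*w-11*u**2-89*u-84 = w*(5*w+11*u+12) + (-u-7)*(5*w+11*u+12); both groups contain (5*w+11*u+12), giving (w-u-7)*(5*w+11*u+12).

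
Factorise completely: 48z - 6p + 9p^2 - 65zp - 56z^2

Group: -8z(7z + 9p - 6) + p(7z + 9p - 6); both groups contain (7z + 9p - 6).

-(8z - p)(7z + 9p - 6)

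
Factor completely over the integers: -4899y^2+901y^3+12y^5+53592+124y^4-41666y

(2y-11)(6y-7)(y+6)(y^2+11y+116)

Trying the rational-root candidates, y = 7/6 is a root, so (6y-7) is a factor; dividing leaves 2y^4+23y^3+177y^2-610y-7656.
Then y = -6 is a root, so (y+6) is a factor; dividing leaves 2y^3+11y^2+111y-1276.
Continuing, y = 11/2 is a root, giving the factor (2y-11) and quotient y^2+11y+116.
The quadratic y^2+11y+116 has discriminant -343 < 0 and is irreducible over ℤ.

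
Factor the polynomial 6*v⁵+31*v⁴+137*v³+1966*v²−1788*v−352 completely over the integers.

Among the possible rational roots, v = 1 is a root, giving the factor (v−1) and quotient 6*v⁴+37*v³+174*v²+2140*v+352.
Next, v = −1/6 is a root, so (6*v+1) divides it; the quotient is v³+6*v²+28*v+352.
Continuing, v = −8 is a root, so (v+8) is a factor; dividing leaves v²−2*v+44.
The quadratic v²−2*v+44 has discriminant −172 < 0 and is irreducible over ℤ.

(6*v+1)*(v+8)*(v−1)*(v²−2*v+44)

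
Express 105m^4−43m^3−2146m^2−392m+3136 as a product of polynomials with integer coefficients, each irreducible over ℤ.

Among the possible rational roots, m = −4 is a root, so (m+4) divides it; the quotient is 105m^3−463m^2−294m+784.
Next, m = 14/3 is a root, giving the factor (3m−14) and quotient 35m^2+9m−56.
The remaining quadratic factors as (5m+7)(7m−8).

(3m−14)(5m+7)(7m−8)(m+4)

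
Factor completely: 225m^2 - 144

Factor out 9, leaving 25m^2 - 16, which is a difference of two squares.

9(5m + 4)(5m - 4)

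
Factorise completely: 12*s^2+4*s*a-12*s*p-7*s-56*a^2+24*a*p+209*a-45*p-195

Group: 3*s*(4*s-8*a+15) + (7*a-3*p-13)*(4*s-8*a+15); both groups contain (4*s-8*a+15).

(4*s-8*a+15)*(3*s+7*a-3*p-13)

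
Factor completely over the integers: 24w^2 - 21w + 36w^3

Pull out the common factor 3w, then factor the remaining trinomial.

3w(2w - 1)(6w + 7)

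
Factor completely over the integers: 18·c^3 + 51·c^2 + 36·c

3·c·(2·c + 3)·(3·c + 4)

Pull out the common factor 3·c, then factor the remaining trinomial.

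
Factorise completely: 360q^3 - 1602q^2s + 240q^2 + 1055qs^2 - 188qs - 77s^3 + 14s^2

Group: 10q(36q^2 - 135qs + 24q + 11s^2 - 2s) - 7s(36q^2 - 135qs + 24q + 11s^2 - 2s); both groups contain (36q^2 - 135qs + 24q + 11s^2 - 2s), so (10q - 7s) is a factor with cofactor 36q^2 - 135qs + 24q + 11s^2 - 2s.
The cofactor groups again: 36q^2 - 135qs + 24q + 11s^2 - 2s = 3q(12q - s) + (-11s + 2)(12q - s); both groups contain (12q - s), giving (3q - 11s + 2)(12q - s).

(10q - 7s)(12q - s)(3q - 11s + 2)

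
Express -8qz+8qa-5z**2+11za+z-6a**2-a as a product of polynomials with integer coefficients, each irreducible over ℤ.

-(8q+5z-6a-1)(z-a)

Group: -z(8q+5z-6a-1) + a(8q+5z-6a-1); both groups contain (8q+5z-6a-1).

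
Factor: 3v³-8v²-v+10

(3v-5)(v+1)(v-2)

Among the possible rational roots, v = 5/3 is a root, giving the factor (3v-5) and quotient v²-v-2.
The remaining quadratic factors as (v+1)(v-2).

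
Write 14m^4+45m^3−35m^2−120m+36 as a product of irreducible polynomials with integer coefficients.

(2m−3)(7m−2)(m+2)(m+3)

By the rational root theorem, m = 2/7 is a root, so (7m−2) divides it; the quotient is 2m^3+7m^2−3m−18.
Next, m = −2 is a root, so (m+2) divides it; the quotient is 2m^2+3m−9.
The remaining quadratic factors as (2m−3)(m+3).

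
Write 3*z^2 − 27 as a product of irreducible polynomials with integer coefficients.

Every term has a factor of 3. Then z^2 − 9 = (z)² − (3)².

3*(z + 3)*(z − 3)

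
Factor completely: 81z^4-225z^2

Every term has a factor of 9z^2. Then 9z^2-25 = (3z)² − (5)².

9z^2(3z+5)(3z-5)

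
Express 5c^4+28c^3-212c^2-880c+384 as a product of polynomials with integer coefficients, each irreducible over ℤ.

By the rational root theorem, c = -4 is a root, giving the factor (c+4) and quotient 5c^3+8c^2-244c+96.
Then c = 2/5 is a root, giving the factor (5c-2) and quotient c^2+2c-48.
The remaining quadratic factors as (c+8)(c-6).

(5c-2)(c+4)(c+8)(c-6)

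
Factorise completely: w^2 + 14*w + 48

Two integers with product 48 and sum 14 are 8 and 6.

(w + 6)*(w + 8)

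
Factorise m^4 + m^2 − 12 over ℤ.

Substitute u = m^2 to get a quadratic in u, then factor.
m^2 − 3 is irreducible over ℤ (3 is not a perfect square).
m^2 + 4 is irreducible over ℤ (sum of squares).

(m^2 + 4)(m^2 − 3)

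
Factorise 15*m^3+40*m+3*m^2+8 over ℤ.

(5*m+1)*(3*m^2+8)

Group as (15*m^3+40*m) + (3*m^2+8) = 5*m*(3*m^2+8) + (3*m^2+8).
Both groups share the factor (3*m^2+8).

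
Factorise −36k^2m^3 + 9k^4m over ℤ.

9k^2m(k + 2m)(k − 2m)

Every term has a factor of 9k^2m. Then k^2 − 4m^2 = (k)² − (2m)².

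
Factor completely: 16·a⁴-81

Write as (4·a²)² − (9)², then factor 4·a²-9 once more.

(2·a+3)·(2·a-3)·(4·a²+9)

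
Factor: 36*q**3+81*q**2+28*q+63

Group as (36*q**3+28*q) + (81*q**2+63) = 4*q*(9*q**2+7) + 9*(9*q**2+7).
Both groups share the factor (9*q**2+7).

(4*q+9)*(9*q**2+7)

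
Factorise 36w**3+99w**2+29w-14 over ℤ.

Among the possible rational roots, w = -2/3 is a root, so (3w+2) is a factor; dividing leaves 12w**2+25w-7.
The remaining quadratic factors as (3w+7)(4w-1).

(3w+2)(3w+7)(4w-1)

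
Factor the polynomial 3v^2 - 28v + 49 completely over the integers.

(3v - 7)(v - 7)

Need a pair with product 3·49 = 147 and sum -28: that's -7 and -21.
Split the middle term: 3v^2 - 7v - 21v + 49 = v(3v - 7) - 7(3v - 7).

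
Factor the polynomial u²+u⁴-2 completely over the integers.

Substitute w = u² to get a quadratic in w, then factor.
u²-1 is a difference of squares.
u²+2 is irreducible over ℤ (always positive, so no real roots).

(u+1)*(u-1)*(u²+2)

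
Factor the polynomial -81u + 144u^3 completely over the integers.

9u(4u + 3)(4u - 3)

Every term has a factor of 9u. Then 16u^2 - 9 = (4u)² − (3)².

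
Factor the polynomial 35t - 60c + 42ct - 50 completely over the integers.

(6c + 5)(7t - 10)

Group as (42ct - 60c) + (35t - 50) = 6c(7t - 10) + 5(7t - 10).
Both groups share the factor (7t - 10).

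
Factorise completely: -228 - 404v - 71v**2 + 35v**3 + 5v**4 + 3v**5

Testing divisors of the constant over divisors of the leading coefficient, v = -2/3 is a root, giving the factor (3v + 2) and quotient v**4 + v**3 + 11v**2 - 31v - 114.
Then v = -2 is a root, so (v + 2) is a factor; dividing leaves v**3 - v**2 + 13v - 57.
Continuing, v = 3 is a root, so (v - 3) divides it; the quotient is v**2 + 2v + 19.
The quadratic v**2 + 2v + 19 has discriminant -72 < 0 and is irreducible over ℤ.

(3v + 2)(v + 2)(v - 3)(v**2 + 2v + 19)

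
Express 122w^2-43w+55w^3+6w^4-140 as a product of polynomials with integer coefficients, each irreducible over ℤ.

(6w+7)(w+4)(w+5)(w-1)

Among the possible rational roots, w = 1 is a root, so (w-1) divides it; the quotient is 6w^3+61w^2+183w+140.
Then w = -5 is a root, so (w+5) is a factor; dividing leaves 6w^2+31w+28.
The remaining quadratic factors as (w+4)(6w+7).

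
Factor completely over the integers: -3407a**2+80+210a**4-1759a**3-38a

Testing divisors of the constant over divisors of the leading coefficient, a = -8/5 is a root, so (5a+8) divides it; the quotient is 42a**3-419a**2-11a+10.
Continuing, a = -1/6 is a root, giving the factor (6a+1) and quotient 7a**2-71a+10.
The remaining quadratic factors as (7a-1)(a-10).

(5a+8)(6a+1)(7a-1)(a-10)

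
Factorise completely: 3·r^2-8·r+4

Need a pair with product 3·4 = 12 and sum -8: that's -2 and -6.
Split the middle term: 3·r^2-2·r - 6·r+4 = r·(3·r-2) - 2·(3·r-2).

(3·r-2)·(r-2)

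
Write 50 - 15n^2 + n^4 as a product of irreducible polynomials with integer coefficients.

(n^2 - 10)(n^2 - 5)

Substitute u = n^2 to get a quadratic in u, then factor.
n^2 - 5 is irreducible over ℤ (5 is not a perfect square).
n^2 - 10 is irreducible over ℤ (10 is not a perfect square).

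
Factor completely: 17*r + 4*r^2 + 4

(4*r + 1)*(r + 4)

Need a pair with product 4·4 = 16 and sum 17: that's 1 and 16.
Split the middle term: 4*r^2 + r + 16*r + 4 = r*(4*r + 1) + 4*(4*r + 1).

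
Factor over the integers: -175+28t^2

7(2t+5)(2t-5)

Pull out the common factor 7; 4t^2-25 is a difference of squares.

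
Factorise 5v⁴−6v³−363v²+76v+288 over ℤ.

Trying the rational-root candidates, v = −8 is a root, so (v+8) is a factor; dividing leaves 5v³−46v²+5v+36.
Then v = 1 is a root, giving the factor (v−1) and quotient 5v²−41v−36.
The remaining quadratic factors as (5v+4)(v−9).

(5v+4)(v+8)(v−1)(v−9)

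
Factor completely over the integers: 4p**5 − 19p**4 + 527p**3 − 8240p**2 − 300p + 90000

Testing divisors of the constant over divisors of the leading coefficient, p = −3 is a root, so (p + 3) is a factor; dividing leaves 4p**4 − 31p**3 + 620p**2 − 10100p + 30000.
Continuing, p = 15/4 is a root, so (4p − 15) divides it; the quotient is p**3 − 4p**2 + 140p − 2000.
Next, p = 10 is a root, so (p − 10) is a factor; dividing leaves p**2 + 6p + 200.
The quadratic p**2 + 6p + 200 has discriminant −764 < 0 and is irreducible over ℤ.

(4p − 15)(p + 3)(p − 10)(p**2 + 6p + 200)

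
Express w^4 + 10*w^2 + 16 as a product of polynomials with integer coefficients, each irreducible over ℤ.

(w^2 + 2)*(w^2 + 8)

Substitute u = w^2 to get a quadratic in u, then factor.
w^2 + 2 is irreducible over ℤ (always positive, so no real roots).
w^2 + 8 is irreducible over ℤ (always positive, so no real roots).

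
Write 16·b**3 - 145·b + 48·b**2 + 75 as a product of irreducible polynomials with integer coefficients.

Trying the rational-root candidates, b = -5 is a root, giving the factor (b + 5) and quotient 16·b**2 - 32·b + 15.
The remaining quadratic factors as (4·b - 3)(4·b - 5).

(4·b - 3)·(4·b - 5)·(b + 5)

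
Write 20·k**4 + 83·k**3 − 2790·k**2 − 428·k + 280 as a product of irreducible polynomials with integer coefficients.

Testing divisors of the constant over divisors of the leading coefficient, k = −2/5 is a root, so (5·k + 2) is a factor; dividing leaves 4·k**3 + 15·k**2 − 564·k + 140.
Continuing, k = 1/4 is a root, so (4·k − 1) is a factor; dividing leaves k**2 + 4·k − 140.
The remaining quadratic factors as (k + 14)(k − 10).

(4·k − 1)·(5·k + 2)·(k + 14)·(k − 10)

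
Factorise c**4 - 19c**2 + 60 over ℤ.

(c + 2)(c - 2)(c**2 - 15)

Substitute u = c**2 to get a quadratic in u, then factor.
c**2 - 15 is irreducible over ℤ (15 is not a perfect square).
c**2 - 4 is a difference of squares.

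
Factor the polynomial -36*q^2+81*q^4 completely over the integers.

9*q^2*(3*q+2)*(3*q-2)

Every term has a factor of 9*q^2. Then 9*q^2-4 = (3*q)² − (2)².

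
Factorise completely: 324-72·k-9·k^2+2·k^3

(2·k-9)·(k+6)·(k-6)

By the rational root theorem, k = 9/2 is a root, so (2·k-9) is a factor; dividing leaves k^2-36.
The remaining quadratic factors as (k+6)(k-6).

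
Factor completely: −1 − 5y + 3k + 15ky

(3k − 1)(5y + 1)

Group as (15ky + 3k) + (−5y − 1) = 3k(5y + 1) − (5y + 1).
Both groups share the factor (5y + 1).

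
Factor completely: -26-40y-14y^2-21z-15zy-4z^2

-(z+2y+2)(4z+7y+13)

Group: -4z(z+2y+2) + (-7y-13)(z+2y+2); both groups contain (z+2y+2).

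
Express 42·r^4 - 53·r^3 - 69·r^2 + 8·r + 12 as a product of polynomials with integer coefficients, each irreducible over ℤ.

Among the possible rational roots, r = 2 is a root, giving the factor (r - 2) and quotient 42·r^3 + 31·r^2 - 7·r - 6.
Then r = 3/7 is a root, giving the factor (7·r - 3) and quotient 6·r^2 + 7·r + 2.
The remaining quadratic factors as (3·r + 2)(2·r + 1).

(2·r + 1)·(3·r + 2)·(7·r - 3)·(r - 2)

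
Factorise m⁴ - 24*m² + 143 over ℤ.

Substitute u = m² to get a quadratic in u, then factor.
m² - 11 is irreducible over ℤ (11 is not a perfect square).
m² - 13 is irreducible over ℤ (13 is not a perfect square).

(m² - 11)*(m² - 13)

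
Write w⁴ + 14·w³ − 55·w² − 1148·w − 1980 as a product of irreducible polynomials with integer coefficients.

(w + 10)·(w + 11)·(w + 2)·(w − 9)

By the rational root theorem, w = 9 is a root, giving the factor (w − 9) and quotient w³ + 23·w² + 152·w + 220.
Continuing, w = −11 is a root, so (w + 11) is a factor; dividing leaves w² + 12·w + 20.
The remaining quadratic factors as (w + 10)(w + 2).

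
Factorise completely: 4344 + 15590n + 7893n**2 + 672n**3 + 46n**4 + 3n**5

(3n + 1)(n + 12)(n + 2)(n**2 + n + 181)

Among the possible rational roots, n = -2 is a root, so (n + 2) divides it; the quotient is 3n**4 + 40n**3 + 592n**2 + 6709n + 2172.
Next, n = -12 is a root, so (n + 12) divides it; the quotient is 3n**3 + 4n**2 + 544n + 181.
Next, n = -1/3 is a root, so (3n + 1) divides it; the quotient is n**2 + n + 181.
The quadratic n**2 + n + 181 has discriminant -723 < 0 and is irreducible over ℤ.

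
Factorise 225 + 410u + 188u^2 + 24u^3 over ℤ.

By the rational root theorem, u = −5/2 is a root, giving the factor (2u + 5) and quotient 12u^2 + 64u + 45.
The remaining quadratic factors as (6u + 5)(2u + 9).

(2u + 5)(2u + 9)(6u + 5)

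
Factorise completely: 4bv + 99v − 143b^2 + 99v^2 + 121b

−(11b + 9v)(13b − 11v − 11)

Group: −13b(11b + 9v) + (11v + 11)(11b + 9v); both groups contain (11b + 9v).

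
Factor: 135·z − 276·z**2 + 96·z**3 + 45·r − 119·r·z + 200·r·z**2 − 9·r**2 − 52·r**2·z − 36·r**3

−(4·r − 8·z + 5)·(9·r + 4·z − 9)·(r + 3·z)

Group: 4·r·(−9·r**2 − 31·r·z + 9·r − 12·z**2 + 27·z) + (−8·z + 5)·(−9·r**2 − 31·r·z + 9·r − 12·z**2 + 27·z); both groups contain (−9·r**2 − 31·r·z + 9·r − 12·z**2 + 27·z), so (4·r − 8·z + 5) is a factor with cofactor −9·r**2 − 31·r·z + 9·r − 12·z**2 + 27·z.
The cofactor groups again: −9·r**2 − 31·r·z + 9·r − 12·z**2 + 27·z = −9·r·(r + 3·z) + (−4·z + 9)·(r + 3·z); both groups contain (r + 3·z), giving −(9·r + 4·z − 9)·(r + 3·z).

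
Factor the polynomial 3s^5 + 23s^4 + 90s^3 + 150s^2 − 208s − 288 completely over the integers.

Among the possible rational roots, s = −1 is a root, so (s + 1) divides it; the quotient is 3s^4 + 20s^3 + 70s^2 + 80s − 288.
Then s = −4 is a root, so (s + 4) divides it; the quotient is 3s^3 + 8s^2 + 38s − 72.
Continuing, s = 4/3 is a root, so (3s − 4) is a factor; dividing leaves s^2 + 4s + 18.
The quadratic s^2 + 4s + 18 has discriminant −56 < 0 and is irreducible over ℤ.

(3s − 4)(s + 1)(s + 4)(s^2 + 4s + 18)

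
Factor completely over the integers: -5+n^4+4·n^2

(n+1)·(n-1)·(n^2+5)

Substitute u = n^2 to get a quadratic in u, then factor.
n^2-1 is a difference of squares.
n^2+5 is irreducible over ℤ (always positive, so no real roots).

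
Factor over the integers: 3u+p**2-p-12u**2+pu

(p+4u-1)(p-3u)

Group: p(p+4u-1) - 3u(p+4u-1); both groups contain (p+4u-1).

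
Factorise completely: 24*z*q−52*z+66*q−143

(4*z+11)*(6*q−13)

Group as (24*z*q−52*z) + (66*q−143) = 4*z*(6*q−13) + 11*(6*q−13).
Both groups share the factor (6*q−13).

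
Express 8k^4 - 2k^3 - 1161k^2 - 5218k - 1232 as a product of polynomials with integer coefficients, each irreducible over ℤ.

(2k + 11)(4k + 1)(k + 8)(k - 14)

By the rational root theorem, k = 14 is a root, so (k - 14) divides it; the quotient is 8k^3 + 110k^2 + 379k + 88.
Then k = -8 is a root, giving the factor (k + 8) and quotient 8k^2 + 46k + 11.
The remaining quadratic factors as (4k + 1)(2k + 11).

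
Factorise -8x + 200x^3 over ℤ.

Pull out the common factor 8x; 25x^2 - 1 is a difference of squares.

8x(5x + 1)(5x - 1)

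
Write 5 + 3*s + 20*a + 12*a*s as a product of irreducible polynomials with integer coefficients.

Group as (12*a*s + 20*a) + (3*s + 5) = 4*a*(3*s + 5) + (3*s + 5).
Both groups share the factor (3*s + 5).

(3*s + 5)*(4*a + 1)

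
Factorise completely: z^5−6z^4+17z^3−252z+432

(z+3)(z−2)(z−4)(z^2−3z+18)

Testing divisors of the constant over divisors of the leading coefficient, z = 2 is a root, giving the factor (z−2) and quotient z^4−4z^3+9z^2+18z−216.
Next, z = 4 is a root, giving the factor (z−4) and quotient z^3+9z+54.
Next, z = −3 is a root, so (z+3) divides it; the quotient is z^2−3z+18.
The quadratic z^2−3z+18 has discriminant −63 < 0 and is irreducible over ℤ.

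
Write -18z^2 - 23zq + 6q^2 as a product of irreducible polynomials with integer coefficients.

Group: -2z(9z - 2q) - 3q(9z - 2q); both groups contain (9z - 2q).

-(9z - 2q)(2z + 3q)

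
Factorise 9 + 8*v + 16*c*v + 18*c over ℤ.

Group as (16*c*v + 18*c) + (8*v + 9) = 2*c*(8*v + 9) + (8*v + 9).
Both groups share the factor (8*v + 9).

(2*c + 1)*(8*v + 9)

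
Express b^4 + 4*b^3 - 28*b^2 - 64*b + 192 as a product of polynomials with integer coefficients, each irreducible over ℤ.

Testing divisors of the constant over divisors of the leading coefficient, b = 2 is a root, so (b - 2) is a factor; dividing leaves b^3 + 6*b^2 - 16*b - 96.
Continuing, b = -4 is a root, giving the factor (b + 4) and quotient b^2 + 2*b - 24.
The remaining quadratic factors as (b - 4)(b + 6).

(b + 4)*(b + 6)*(b - 2)*(b - 4)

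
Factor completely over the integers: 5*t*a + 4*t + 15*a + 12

(5*a + 4)*(t + 3)

Group as (5*t*a + 4*t) + (15*a + 12) = t*(5*a + 4) + 3*(5*a + 4).
Both groups share the factor (5*a + 4).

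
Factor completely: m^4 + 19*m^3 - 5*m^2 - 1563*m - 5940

(m + 11)*(m + 12)*(m + 5)*(m - 9)

By the rational root theorem, m = -12 is a root, so (m + 12) is a factor; dividing leaves m^3 + 7*m^2 - 89*m - 495.
Then m = -11 is a root, so (m + 11) is a factor; dividing leaves m^2 - 4*m - 45.
The remaining quadratic factors as (m - 9)(m + 5).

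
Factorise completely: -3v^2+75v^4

3v^2(5v+1)(5v-1)

Every term has a factor of 3v^2. Then 25v^2-1 = (5v)² − (1)².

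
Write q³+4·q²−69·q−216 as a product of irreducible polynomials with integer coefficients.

(q+3)·(q+9)·(q−8)

Testing divisors of the constant over divisors of the leading coefficient, q = −3 is a root, giving the factor (q+3) and quotient q²+q−72.
The remaining quadratic factors as (q+9)(q−8).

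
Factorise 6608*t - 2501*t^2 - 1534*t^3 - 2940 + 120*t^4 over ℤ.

By the rational root theorem, t = 14 is a root, so (t - 14) divides it; the quotient is 120*t^3 + 146*t^2 - 457*t + 210.
Next, t = -14/5 is a root, so (5*t + 14) is a factor; dividing leaves 24*t^2 - 38*t + 15.
The remaining quadratic factors as (6*t - 5)(4*t - 3).

(4*t - 3)*(5*t + 14)*(6*t - 5)*(t - 14)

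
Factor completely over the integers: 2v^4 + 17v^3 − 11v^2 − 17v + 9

(2v − 1)(v + 1)(v + 9)(v − 1)

Testing divisors of the constant over divisors of the leading coefficient, v = −9 is a root, so (v + 9) divides it; the quotient is 2v^3 − v^2 − 2v + 1.
Continuing, v = 1 is a root, so (v − 1) is a factor; dividing leaves 2v^2 + v − 1.
The remaining quadratic factors as (2v − 1)(v + 1).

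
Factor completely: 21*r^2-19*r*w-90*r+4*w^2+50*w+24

(3*r-w-12)*(7*r-4*w-2)

Group: 7*r*(3*r-w-12) + (-4*w-2)*(3*r-w-12); both groups contain (3*r-w-12).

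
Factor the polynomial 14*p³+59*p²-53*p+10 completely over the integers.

Testing divisors of the constant over divisors of the leading coefficient, p = 1/2 is a root, so (2*p-1) is a factor; dividing leaves 7*p²+33*p-10.
The remaining quadratic factors as (7*p-2)(p+5).

(2*p-1)*(7*p-2)*(p+5)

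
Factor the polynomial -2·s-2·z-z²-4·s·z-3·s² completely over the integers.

-(3·s+z+2)·(s+z)

Group: -3·s·(s+z) + (-z-2)·(s+z); both groups contain (s+z).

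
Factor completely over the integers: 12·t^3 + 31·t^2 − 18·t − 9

Among the possible rational roots, t = −1/3 is a root, giving the factor (3·t + 1) and quotient 4·t^2 + 9·t − 9.
The remaining quadratic factors as (4·t − 3)(t + 3).

(3·t + 1)·(4·t − 3)·(t + 3)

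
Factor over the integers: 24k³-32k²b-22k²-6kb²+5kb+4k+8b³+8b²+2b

(4k-2b-1)(3k-4b-2)(2k+b)

Group: 2k(12k²-22kb-11k+8b²+8b+2) + b(12k²-22kb-11k+8b²+8b+2); both groups contain (12k²-22kb-11k+8b²+8b+2), so (2k+b) is a factor with cofactor 12k²-22kb-11k+8b²+8b+2.
The cofactor groups again: 12k²-22kb-11k+8b²+8b+2 = 3k(4k-2b-1) + (-4b-2)(4k-2b-1); both groups contain (4k-2b-1), giving (3k-4b-2)(4k-2b-1).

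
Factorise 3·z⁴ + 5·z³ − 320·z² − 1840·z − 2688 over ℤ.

Testing divisors of the constant over divisors of the leading coefficient, z = −4 is a root, giving the factor (z + 4) and quotient 3·z³ − 7·z² − 292·z − 672.
Continuing, z = −7 is a root, so (z + 7) is a factor; dividing leaves 3·z² − 28·z − 96.
The remaining quadratic factors as (z − 12)(3·z + 8).

(3·z + 8)·(z + 4)·(z + 7)·(z − 12)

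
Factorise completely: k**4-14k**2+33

Substitute u = k**2 to get a quadratic in u, then factor.
k**2-11 is irreducible over ℤ (11 is not a perfect square).
k**2-3 is irreducible over ℤ (3 is not a perfect square).

(k**2-11)(k**2-3)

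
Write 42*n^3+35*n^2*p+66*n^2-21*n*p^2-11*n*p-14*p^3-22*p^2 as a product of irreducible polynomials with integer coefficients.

(2*n+p)*(3*n-2*p)*(7*n+7*p+11)

Group: 7*n*(6*n^2-n*p-2*p^2) + (7*p+11)*(6*n^2-n*p-2*p^2); both groups contain (6*n^2-n*p-2*p^2), so (7*n+7*p+11) is a factor with cofactor 6*n^2-n*p-2*p^2.
The cofactor groups again: 6*n^2-n*p-2*p^2 = 2*n*(3*n-2*p) + p*(3*n-2*p); both groups contain (3*n-2*p), giving (2*n+p)*(3*n-2*p).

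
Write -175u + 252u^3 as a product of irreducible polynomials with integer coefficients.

Factor out 7u, leaving 36u^2 - 25, which is a difference of two squares.

7u(6u + 5)(6u - 5)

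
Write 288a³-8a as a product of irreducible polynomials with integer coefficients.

Pull out the common factor 8a; 36a²-1 is a difference of squares.

8a(6a+1)(6a-1)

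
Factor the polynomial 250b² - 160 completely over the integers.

10(5b + 4)(5b - 4)

Pull out the common factor 10; 25b² - 16 is a difference of squares.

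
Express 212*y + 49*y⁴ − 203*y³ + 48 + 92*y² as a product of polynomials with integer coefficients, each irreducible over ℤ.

Among the possible rational roots, y = −2/7 is a root, so (7*y + 2) is a factor; dividing leaves 7*y³ − 31*y² + 22*y + 24.
Next, y = 2 is a root, so (y − 2) is a factor; dividing leaves 7*y² − 17*y − 12.
The remaining quadratic factors as (7*y + 4)(y − 3).

(7*y + 2)*(7*y + 4)*(y − 2)*(y − 3)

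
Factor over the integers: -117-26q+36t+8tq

Group as (8tq+36t) + (-26q-117) = 4t(2q+9) - 13(2q+9).
Both groups share the factor (2q+9).

(2q+9)(4t-13)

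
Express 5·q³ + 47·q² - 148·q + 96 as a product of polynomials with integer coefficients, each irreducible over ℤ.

By the rational root theorem, q = -12 is a root, so (q + 12) divides it; the quotient is 5·q² - 13·q + 8.
The remaining quadratic factors as (5·q - 8)(q - 1).

(5·q - 8)·(q + 12)·(q - 1)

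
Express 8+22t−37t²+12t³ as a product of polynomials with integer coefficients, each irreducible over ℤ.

(3t−4)(4t+1)(t−2)

Testing divisors of the constant over divisors of the leading coefficient, t = 4/3 is a root, giving the factor (3t−4) and quotient 4t²−7t−2.
The remaining quadratic factors as (t−2)(4t+1).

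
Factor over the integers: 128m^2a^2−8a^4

8a^2(4m−a)(4m+a)

Pull out the common factor 8a^2; 16m^2−a^2 is a difference of squares.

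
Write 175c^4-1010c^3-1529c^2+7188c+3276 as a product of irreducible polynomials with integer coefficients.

Trying the rational-root candidates, c = 6 is a root, so (c-6) is a factor; dividing leaves 175c^3+40c^2-1289c-546.
Next, c = -13/5 is a root, giving the factor (5c+13) and quotient 35c^2-83c-42.
The remaining quadratic factors as (5c-14)(7c+3).

(5c+13)(5c-14)(7c+3)(c-6)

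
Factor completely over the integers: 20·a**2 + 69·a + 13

(4·a + 13)·(5·a + 1)

Need a pair with product 20·13 = 260 and sum 69: that's 4 and 65.
Split the middle term: 20·a**2 + 4·a + 65·a + 13 = 4·a·(5·a + 1) + 13·(5·a + 1).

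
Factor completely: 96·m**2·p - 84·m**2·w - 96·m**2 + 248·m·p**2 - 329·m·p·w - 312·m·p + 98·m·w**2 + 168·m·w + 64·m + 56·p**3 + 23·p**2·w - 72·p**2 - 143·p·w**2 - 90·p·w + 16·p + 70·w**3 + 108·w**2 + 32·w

(3·m + 7·p - 5·w - 2)·(4·m + p + 2·w)·(8·p - 7·w - 8)

Group: 4·m·(24·m·p - 21·m·w - 24·m + 56·p**2 - 89·p·w - 72·p + 35·w**2 + 54·w + 16) + (p + 2·w)·(24·m·p - 21·m·w - 24·m + 56·p**2 - 89·p·w - 72·p + 35·w**2 + 54·w + 16); both groups contain (24·m·p - 21·m·w - 24·m + 56·p**2 - 89·p·w - 72·p + 35·w**2 + 54·w + 16), so (4·m + p + 2·w) is a factor with cofactor 24·m·p - 21·m·w - 24·m + 56·p**2 - 89·p·w - 72·p + 35·w**2 + 54·w + 16.
The cofactor groups again: 24·m·p - 21·m·w - 24·m + 56·p**2 - 89·p·w - 72·p + 35·w**2 + 54·w + 16 = 8·p·(3·m + 7·p - 5·w - 2) + (-7·w - 8)·(3·m + 7·p - 5·w - 2); both groups contain (3·m + 7·p - 5·w - 2), giving (8·p - 7·w - 8)·(3·m + 7·p - 5·w - 2).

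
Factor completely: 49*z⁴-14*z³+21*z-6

(7*z-2)*(7*z³+3)

Group as (49*z⁴+21*z) + (-14*z³-6) = 7*z*(7*z³+3) - 2*(7*z³+3).
Both groups share the factor (7*z³+3).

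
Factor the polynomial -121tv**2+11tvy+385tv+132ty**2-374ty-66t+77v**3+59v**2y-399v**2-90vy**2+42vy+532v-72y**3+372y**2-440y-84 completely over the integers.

Group: 11t(-11v**2+vy+35v+12y**2-34y-6) + (-7v-6y+14)(-11v**2+vy+35v+12y**2-34y-6); both groups contain (-11v**2+vy+35v+12y**2-34y-6), so (11t-7v-6y+14) is a factor with cofactor -11v**2+vy+35v+12y**2-34y-6.
The cofactor groups again: -11v**2+vy+35v+12y**2-34y-6 = -v(11v-12y-2) + (-y+3)(11v-12y-2); both groups contain (11v-12y-2), giving -(v+y-3)(11v-12y-2).

-(11t-7v-6y+14)(11v-12y-2)(v+y-3)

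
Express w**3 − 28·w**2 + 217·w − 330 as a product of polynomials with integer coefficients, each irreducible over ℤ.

(w − 11)·(w − 15)·(w − 2)

Testing divisors of the constant over divisors of the leading coefficient, w = 2 is a root, giving the factor (w − 2) and quotient w**2 − 26·w + 165.
The remaining quadratic factors as (w − 11)(w − 15).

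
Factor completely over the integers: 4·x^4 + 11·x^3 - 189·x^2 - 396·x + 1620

(4·x - 9)·(x + 5)·(x + 6)·(x - 6)

By the rational root theorem, x = 9/4 is a root, so (4·x - 9) is a factor; dividing leaves x^3 + 5·x^2 - 36·x - 180.
Then x = -5 is a root, so (x + 5) divides it; the quotient is x^2 - 36.
The remaining quadratic factors as (x + 6)(x - 6).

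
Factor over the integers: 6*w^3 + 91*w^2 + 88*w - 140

(6*w - 5)*(w + 14)*(w + 2)

Testing divisors of the constant over divisors of the leading coefficient, w = -2 is a root, so (w + 2) divides it; the quotient is 6*w^2 + 79*w - 70.
The remaining quadratic factors as (w + 14)(6*w - 5).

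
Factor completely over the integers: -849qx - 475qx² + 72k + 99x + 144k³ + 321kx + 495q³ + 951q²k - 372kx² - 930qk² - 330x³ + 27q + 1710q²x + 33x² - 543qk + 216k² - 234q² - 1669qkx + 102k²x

Group: 3q(165q² - 123qk - 35qx - 78q + 18k² - 12kx + 27k - 30x² + 3x + 9) + (8k + 11x)(165q² - 123qk - 35qx - 78q + 18k² - 12kx + 27k - 30x² + 3x + 9); both groups contain (165q² - 123qk - 35qx - 78q + 18k² - 12kx + 27k - 30x² + 3x + 9), so (3q + 8k + 11x) is a factor with cofactor 165q² - 123qk - 35qx - 78q + 18k² - 12kx + 27k - 30x² + 3x + 9.
The cofactor groups again: 165q² - 123qk - 35qx - 78q + 18k² - 12kx + 27k - 30x² + 3x + 9 = 11q(15q - 3k + 5x - 3) + (-6k - 6x - 3)(15q - 3k + 5x - 3); both groups contain (15q - 3k + 5x - 3), giving (11q - 6k - 6x - 3)(15q - 3k + 5x - 3).

(15q - 3k + 5x - 3)(11q - 6k - 6x - 3)(3q + 8k + 11x)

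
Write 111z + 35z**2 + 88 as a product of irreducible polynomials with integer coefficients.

(5z + 8)(7z + 11)

Need a pair with product 35·88 = 3080 and sum 111: that's 55 and 56.
Split the middle term: 35z**2 + 55z + 56z + 88 = 5z(7z + 11) + 8(7z + 11).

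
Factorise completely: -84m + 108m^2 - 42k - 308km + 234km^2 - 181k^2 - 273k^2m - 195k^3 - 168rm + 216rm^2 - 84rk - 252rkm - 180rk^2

Group: 12r(-15k^2 - 21km - 7k + 18m^2 - 14m) + (13k + 6)(-15k^2 - 21km - 7k + 18m^2 - 14m); both groups contain (-15k^2 - 21km - 7k + 18m^2 - 14m), so (12r + 13k + 6) is a factor with cofactor -15k^2 - 21km - 7k + 18m^2 - 14m.
The cofactor groups again: -15k^2 - 21km - 7k + 18m^2 - 14m = -k(15k - 9m + 7) - 2m(15k - 9m + 7); both groups contain (15k - 9m + 7), giving -(k + 2m)(15k - 9m + 7).

-(12r + 13k + 6)(15k - 9m + 7)(k + 2m)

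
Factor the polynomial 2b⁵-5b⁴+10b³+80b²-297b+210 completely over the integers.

Among the possible rational roots, b = 2 is a root, so (b-2) is a factor; dividing leaves 2b⁴-b³+8b²+96b-105.
Then b = -7/2 is a root, giving the factor (2b+7) and quotient b³-4b²+18b-15.
Then b = 1 is a root, so (b-1) divides it; the quotient is b²-3b+15.
The quadratic b²-3b+15 has discriminant -51 < 0 and is irreducible over ℤ.

(2b+7)(b-1)(b-2)(b²-3b+15)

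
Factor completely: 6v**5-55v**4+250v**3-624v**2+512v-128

(2v-1)(3v-2)(v-4)(v**2-4v+16)

Trying the rational-root candidates, v = 1/2 is a root, so (2v-1) is a factor; dividing leaves 3v**4-26v**3+112v**2-256v+128.
Next, v = 4 is a root, giving the factor (v-4) and quotient 3v**3-14v**2+56v-32.
Continuing, v = 2/3 is a root, so (3v-2) divides it; the quotient is v**2-4v+16.
The quadratic v**2-4v+16 has discriminant -48 < 0 and is irreducible over ℤ.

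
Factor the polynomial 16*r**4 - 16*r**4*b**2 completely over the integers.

Every term has a factor of 16*r**4; factoring it out leaves -b**2 + 1.
Recognize a difference of squares with the parts 1 and b.

-16*r**4*(b + 1)*(b - 1)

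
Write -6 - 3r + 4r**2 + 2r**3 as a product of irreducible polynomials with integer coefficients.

Group as (2r**3 - 3r) + (4r**2 - 6) = r(2r**2 - 3) + 2(2r**2 - 3).
Both groups share the factor (2r**2 - 3).

(r + 2)(2r**2 - 3)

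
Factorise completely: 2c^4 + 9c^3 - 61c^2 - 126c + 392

(2c + 7)(c + 7)(c - 2)(c - 4)

Trying the rational-root candidates, c = -7/2 is a root, giving the factor (2c + 7) and quotient c^3 + c^2 - 34c + 56.
Next, c = -7 is a root, so (c + 7) divides it; the quotient is c^2 - 6c + 8.
The remaining quadratic factors as (c - 4)(c - 2).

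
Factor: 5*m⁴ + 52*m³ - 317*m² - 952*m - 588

(5*m + 7)*(m + 1)*(m + 14)*(m - 6)

Among the possible rational roots, m = 6 is a root, giving the factor (m - 6) and quotient 5*m³ + 82*m² + 175*m + 98.
Then m = -14 is a root, so (m + 14) divides it; the quotient is 5*m² + 12*m + 7.
The remaining quadratic factors as (5*m + 7)(m + 1).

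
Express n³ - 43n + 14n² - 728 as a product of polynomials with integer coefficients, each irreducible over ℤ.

By the rational root theorem, n = -13 is a root, so (n + 13) divides it; the quotient is n² + n - 56.
The remaining quadratic factors as (n + 8)(n - 7).

(n + 13)(n + 8)(n - 7)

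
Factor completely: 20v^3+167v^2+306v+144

Trying the rational-root candidates, v = -6 is a root, so (v+6) divides it; the quotient is 20v^2+47v+24.
The remaining quadratic factors as (4v+3)(5v+8).

(4v+3)(5v+8)(v+6)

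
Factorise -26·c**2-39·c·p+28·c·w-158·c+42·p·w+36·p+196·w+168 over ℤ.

-(13·c-14·w-12)·(2·c+3·p+14)

Group: -13·c·(2·c+3·p+14) + (14·w+12)·(2·c+3·p+14); both groups contain (2·c+3·p+14).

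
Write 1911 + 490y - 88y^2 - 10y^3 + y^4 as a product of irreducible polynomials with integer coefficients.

(y + 3)(y + 7)(y - 13)(y - 7)

Testing divisors of the constant over divisors of the leading coefficient, y = -3 is a root, so (y + 3) is a factor; dividing leaves y^3 - 13y^2 - 49y + 637.
Next, y = -7 is a root, so (y + 7) divides it; the quotient is y^2 - 20y + 91.
The remaining quadratic factors as (y - 13)(y - 7).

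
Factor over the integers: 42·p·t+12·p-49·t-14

Group as (42·p·t+12·p) + (-49·t-14) = 6·p·(7·t+2) - 7·(7·t+2).
Both groups share the factor (7·t+2).

(6·p-7)·(7·t+2)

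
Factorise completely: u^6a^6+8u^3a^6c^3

Every term has a factor of u^3a^6; factoring it out leaves u^3+8c^3.
Recognize a sum of cubes with the parts 2c and u.

a^6u^3(u+2c)(u^2-2uc+4c^2)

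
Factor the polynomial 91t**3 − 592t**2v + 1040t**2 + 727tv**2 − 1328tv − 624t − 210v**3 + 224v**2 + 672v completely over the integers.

Group: t(91t**2 − 137tv − 52t + 42v**2 + 56v) + (−5v + 12)(91t**2 − 137tv − 52t + 42v**2 + 56v); both groups contain (91t**2 − 137tv − 52t + 42v**2 + 56v), so (t − 5v + 12) is a factor with cofactor 91t**2 − 137tv − 52t + 42v**2 + 56v.
The cofactor groups again: 91t**2 − 137tv − 52t + 42v**2 + 56v = 13t(7t − 3v − 4) − 14v(7t − 3v − 4); both groups contain (7t − 3v − 4), giving (13t − 14v)(7t − 3v − 4).

(13t − 14v)(7t − 3v − 4)(t − 5v + 12)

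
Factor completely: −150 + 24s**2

Every term has a factor of 6. Then 4s**2 − 25 = (2s)² − (5)².

6(2s + 5)(2s − 5)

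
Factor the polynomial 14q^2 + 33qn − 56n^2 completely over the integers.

Group: 7q(2q + 7n) − 8n(2q + 7n); both groups contain (2q + 7n).

(7q − 8n)(2q + 7n)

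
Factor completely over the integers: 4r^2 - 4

4(r + 1)(r - 1)

Factor out 4, leaving r^2 - 1, which is a difference of two squares.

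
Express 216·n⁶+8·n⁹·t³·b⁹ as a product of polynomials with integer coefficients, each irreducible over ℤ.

8·n⁶·(n·t·b³+3)·(n²·t²·b⁶−3·n·t·b³+9)

Pull out the common factor 8·n⁶, leaving n³·t³·b⁹+27.
Recognize a sum of cubes with the parts n·t·b³ and 3.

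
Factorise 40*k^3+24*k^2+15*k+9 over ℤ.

(5*k+3)*(8*k^2+3)

Group as (40*k^3+15*k) + (24*k^2+9) = 5*k*(8*k^2+3) + 3*(8*k^2+3).
Both groups share the factor (8*k^2+3).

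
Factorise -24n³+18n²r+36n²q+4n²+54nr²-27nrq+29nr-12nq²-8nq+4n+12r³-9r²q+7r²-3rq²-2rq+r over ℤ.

Group: 3n(-8n²+14nr+4nq+4n+4r²+rq+r) + (3r-3q+1)(-8n²+14nr+4nq+4n+4r²+rq+r); both groups contain (-8n²+14nr+4nq+4n+4r²+rq+r), so (3n+3r-3q+1) is a factor with cofactor -8n²+14nr+4nq+4n+4r²+rq+r.
The cofactor groups again: -8n²+14nr+4nq+4n+4r²+rq+r = -4n(2n-4r-q-1) - r(2n-4r-q-1); both groups contain (2n-4r-q-1), giving -(4n+r)(2n-4r-q-1).

-(2n-4r-q-1)(3n+3r-3q+1)(4n+r)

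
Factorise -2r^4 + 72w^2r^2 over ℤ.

Every term has a factor of 2r^2. Then 36w^2 - r^2 = (6w)² − (r)².

2r^2(6w - r)(6w + r)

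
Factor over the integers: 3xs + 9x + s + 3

(3x + 1)(s + 3)

Group as (3xs + 9x) + (s + 3) = 3x(s + 3) + (s + 3).
Both groups share the factor (s + 3).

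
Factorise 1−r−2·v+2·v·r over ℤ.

(2·v−1)·(r−1)

Group as (2·v·r−2·v) + (−r+1) = 2·v·(r−1) − (r−1).
Both groups share the factor (r−1).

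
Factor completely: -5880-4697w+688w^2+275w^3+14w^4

Among the possible rational roots, w = 7/2 is a root, giving the factor (2w-7) and quotient 7w^3+162w^2+911w+840.
Next, w = -8/7 is a root, giving the factor (7w+8) and quotient w^2+22w+105.
The remaining quadratic factors as (w+15)(w+7).

(2w-7)(7w+8)(w+15)(w+7)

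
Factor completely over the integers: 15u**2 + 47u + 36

(3u + 4)(5u + 9)

Need a pair with product 15·36 = 540 and sum 47: that's 27 and 20.
Split the middle term: 15u**2 + 27u + 20u + 36 = 3u(5u + 9) + 4(5u + 9).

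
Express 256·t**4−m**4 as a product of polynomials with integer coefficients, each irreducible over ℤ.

(4·t−m)·(4·t+m)·(16·t**2+m**2)

(4·t)⁴ − (m)⁴ = ((4·t)² − (m)²)((4·t)² + (m)²); the first factor splits again, the second (16·t**2+m**2) is irreducible.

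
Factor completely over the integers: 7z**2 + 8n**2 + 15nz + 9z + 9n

(8n + 7z + 9)(n + z)

Group: 8n(n + z) + (7z + 9)(n + z); both groups contain (n + z).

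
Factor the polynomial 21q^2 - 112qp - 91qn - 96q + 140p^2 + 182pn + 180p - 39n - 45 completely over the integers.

(3q - 10p - 13n - 15)(7q - 14p + 3)

Group: 7q(3q - 10p - 13n - 15) + (-14p + 3)(3q - 10p - 13n - 15); both groups contain (3q - 10p - 13n - 15).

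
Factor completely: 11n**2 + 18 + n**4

(n**2 + 2)(n**2 + 9)

Substitute u = n**2 to get a quadratic in u, then factor.
n**2 + 2 is irreducible over ℤ (always positive, so no real roots).
n**2 + 9 is irreducible over ℤ (sum of squares).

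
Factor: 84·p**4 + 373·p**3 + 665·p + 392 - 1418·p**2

Trying the rational-root candidates, p = -1/3 is a root, giving the factor (3·p + 1) and quotient 28·p**3 + 115·p**2 - 511·p + 392.
Continuing, p = 7/4 is a root, giving the factor (4·p - 7) and quotient 7·p**2 + 41·p - 56.
The remaining quadratic factors as (7·p - 8)(p + 7).

(3·p + 1)·(4·p - 7)·(7·p - 8)·(p + 7)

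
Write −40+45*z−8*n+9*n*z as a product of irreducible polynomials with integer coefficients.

(9*z−8)*(n+5)

Group as (9*n*z−8*n) + (45*z−40) = n*(9*z−8) + 5*(9*z−8).
Both groups share the factor (9*z−8).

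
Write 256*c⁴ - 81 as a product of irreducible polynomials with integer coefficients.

Difference of squares twice: with A = 4*c and B = 3, A⁴ − B⁴ = (A² − B²)(A² + B²), and A² − B² factors again.

(4*c + 3)*(4*c - 3)*(16*c² + 9)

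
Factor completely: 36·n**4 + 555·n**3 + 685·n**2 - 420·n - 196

By the rational root theorem, n = 2/3 is a root, so (3·n - 2) divides it; the quotient is 12·n**3 + 193·n**2 + 357·n + 98.
Continuing, n = -1/3 is a root, giving the factor (3·n + 1) and quotient 4·n**2 + 63·n + 98.
The remaining quadratic factors as (n + 14)(4·n + 7).

(3·n + 1)·(3·n - 2)·(4·n + 7)·(n + 14)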